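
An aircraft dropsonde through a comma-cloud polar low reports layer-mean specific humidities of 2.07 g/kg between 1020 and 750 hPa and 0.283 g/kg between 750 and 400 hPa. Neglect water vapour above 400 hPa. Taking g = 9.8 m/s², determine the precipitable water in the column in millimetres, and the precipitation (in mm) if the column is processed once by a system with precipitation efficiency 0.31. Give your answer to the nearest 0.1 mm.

Precipitable water is the column-integrated vapour mass per unit area: PW = (1/g) Σ q̄ Δp, with q in kg/kg and Δp in Pa (1 kg/m² of water = 1 mm).
Layer 1020–750 hPa: Δp = 270 hPa = 27000 Pa, q̄ = 0.00207 kg/kg → 0.00207 × 27000 / 9.8 = 5.70 mm
Layer 750–400 hPa: Δp = 350 hPa = 35000 Pa, q̄ = 0.000283 kg/kg → 0.000283 × 35000 / 9.8 = 1.01 mm
PW = 5.70 + 1.01 = 6.71 ≈ 6.7 mm.
Precipitation = ε × PW = 0.31 × 6.7 = 2.1 mm.

PW ≈ 6.7 mm; precipitation ≈ 2.1 mm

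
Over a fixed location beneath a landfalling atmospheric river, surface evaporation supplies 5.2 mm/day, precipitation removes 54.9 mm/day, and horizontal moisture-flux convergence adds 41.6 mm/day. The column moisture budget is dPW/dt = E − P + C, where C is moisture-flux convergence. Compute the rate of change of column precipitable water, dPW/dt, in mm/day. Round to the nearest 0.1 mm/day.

dPW/dt ≈ -8.1 mm/day

dPW/dt = E − P + C = 5.2 − 54.9 + (41.6) = -8.1 mm/day.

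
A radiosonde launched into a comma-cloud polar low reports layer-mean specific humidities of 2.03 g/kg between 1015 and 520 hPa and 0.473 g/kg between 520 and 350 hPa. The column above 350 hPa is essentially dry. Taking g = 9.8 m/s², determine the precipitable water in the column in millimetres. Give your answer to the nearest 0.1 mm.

PW ≈ 11.1 mm

Precipitable water is the column-integrated vapour mass per unit area: PW = (1/g) Σ q̄ Δp, with q in kg/kg and Δp in Pa (1 kg/m² of water = 1 mm).
Layer 1015–520 hPa: Δp = 495 hPa = 49500 Pa, q̄ = 0.00203 kg/kg → 0.00203 × 49500 / 9.8 = 10.25 mm
Layer 520–350 hPa: Δp = 170 hPa = 17000 Pa, q̄ = 0.000473 kg/kg → 0.000473 × 17000 / 9.8 = 0.82 mm
PW = 10.25 + 0.82 = 11.07 ≈ 11.1 mm.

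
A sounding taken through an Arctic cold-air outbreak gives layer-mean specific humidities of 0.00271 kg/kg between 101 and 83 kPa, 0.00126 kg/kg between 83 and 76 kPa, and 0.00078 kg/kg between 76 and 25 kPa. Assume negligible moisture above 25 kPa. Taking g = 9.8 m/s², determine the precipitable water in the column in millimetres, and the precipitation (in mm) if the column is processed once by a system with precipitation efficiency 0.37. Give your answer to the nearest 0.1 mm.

Precipitable water is the column-integrated vapour mass per unit area: PW = (1/g) Σ q̄ Δp, with q in kg/kg and Δp in Pa (1 kg/m² of water = 1 mm).
Layer 101–83 kPa: Δp = 180 hPa = 18000 Pa, q̄ = 0.00271 kg/kg → 0.00271 × 18000 / 9.8 = 4.98 mm
Layer 83–76 kPa: Δp = 70 hPa = 7000 Pa, q̄ = 0.00126 kg/kg → 0.00126 × 7000 / 9.8 = 0.90 mm
Layer 76–25 kPa: Δp = 510 hPa = 51000 Pa, q̄ = 0.00078 kg/kg → 0.00078 × 51000 / 9.8 = 4.06 mm
PW = 4.98 + 0.90 + 4.06 = 9.94 ≈ 9.9 mm.
Precipitation = ε × PW = 0.37 × 9.9 = 3.7 mm.

PW ≈ 9.9 mm; precipitation ≈ 3.7 mm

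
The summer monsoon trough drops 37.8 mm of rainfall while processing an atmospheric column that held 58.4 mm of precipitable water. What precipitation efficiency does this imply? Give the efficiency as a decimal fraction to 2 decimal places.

ε = rainfall / PW = 37.8 / 58.4 = 0.65.

ε ≈ 0.65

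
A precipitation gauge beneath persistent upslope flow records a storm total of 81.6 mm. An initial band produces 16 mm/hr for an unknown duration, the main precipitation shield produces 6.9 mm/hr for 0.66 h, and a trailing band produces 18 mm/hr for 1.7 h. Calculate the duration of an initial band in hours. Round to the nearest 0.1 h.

Known phases: 6.9 × 0.66 + 18 × 1.7 = 4.554 + 30.6 = 35.154 mm.
Remaining depth = 81.6 − 35.154 = 46.446 mm.
Duration = 46.446 / 16 = 2.9 h.

duration ≈ 2.9 h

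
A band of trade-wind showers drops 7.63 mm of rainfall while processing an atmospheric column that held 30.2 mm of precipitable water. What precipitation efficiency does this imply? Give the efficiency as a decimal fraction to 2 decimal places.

ε = rainfall / PW = 7.63 / 30.2 = 0.25.

ε ≈ 0.25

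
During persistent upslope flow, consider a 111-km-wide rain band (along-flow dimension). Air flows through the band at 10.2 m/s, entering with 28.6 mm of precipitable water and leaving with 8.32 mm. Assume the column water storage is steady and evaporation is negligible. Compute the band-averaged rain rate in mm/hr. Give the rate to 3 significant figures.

R ≈ 6.71 mm/hr

Column moisture flux per unit crosswind length is F = V × PW.
Inflow: F_in = 10.2 × 28.6 = 291.72 mm·m/s
Outflow: F_out = 10.2 × 8.32 = 84.864 mm·m/s
Steady-state rate R = (F_in − F_out)/L = (291.72 − 84.864) / 111000 m = 1.864e-03 mm/s.
R = 1.864e-03 × 3600 = 6.71 mm/hr.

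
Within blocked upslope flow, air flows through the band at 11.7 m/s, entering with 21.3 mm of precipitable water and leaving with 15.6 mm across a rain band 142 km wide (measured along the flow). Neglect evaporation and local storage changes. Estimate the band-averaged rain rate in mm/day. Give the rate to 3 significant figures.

Column moisture flux per unit crosswind length is F = V × PW.
Inflow: F_in = 11.7 × 21.3 = 249.21 mm·m/s
Outflow: F_out = 11.7 × 15.6 = 182.52 mm·m/s
Steady-state rate R = (F_in − F_out)/L = (249.21 − 182.52) / 142000 m = 4.696e-04 mm/s.
R = 4.696e-04 × 3600 × 24 = 40.6 mm/day.

R ≈ 40.6 mm/day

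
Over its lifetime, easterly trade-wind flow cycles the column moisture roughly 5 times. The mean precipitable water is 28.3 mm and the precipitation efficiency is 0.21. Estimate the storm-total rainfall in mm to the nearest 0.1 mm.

rainfall ≈ 29.7 mm

Each cycle deposits ε × PW = 0.21 × 28.3 = 5.943 mm.
Over 5 cycles: 5 × 5.943 = 29.7 mm.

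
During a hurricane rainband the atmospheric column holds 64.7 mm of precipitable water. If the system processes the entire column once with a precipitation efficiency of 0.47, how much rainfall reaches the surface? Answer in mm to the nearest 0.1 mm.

Rainfall = ε × PW = 0.47 × 64.7 = 30.4 mm.

rainfall ≈ 30.4 mm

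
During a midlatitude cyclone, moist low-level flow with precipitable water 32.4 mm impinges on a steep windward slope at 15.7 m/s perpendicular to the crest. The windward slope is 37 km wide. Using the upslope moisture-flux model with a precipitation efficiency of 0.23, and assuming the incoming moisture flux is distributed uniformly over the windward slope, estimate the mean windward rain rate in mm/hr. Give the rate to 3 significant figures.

R ≈ 11.4 mm/hr

Incoming column moisture flux per unit ridge length: F = V × PW = 15.7 × 32.4 = 508.68 mm·m/s.
Spread over the 37 km slope with efficiency ε = 0.23: R = ε·F/W = 0.23 × 508.68 / 37000 m = 3.162e-03 mm/s.
R = 3.162e-03 × 3600 = 11.4 mm/hr.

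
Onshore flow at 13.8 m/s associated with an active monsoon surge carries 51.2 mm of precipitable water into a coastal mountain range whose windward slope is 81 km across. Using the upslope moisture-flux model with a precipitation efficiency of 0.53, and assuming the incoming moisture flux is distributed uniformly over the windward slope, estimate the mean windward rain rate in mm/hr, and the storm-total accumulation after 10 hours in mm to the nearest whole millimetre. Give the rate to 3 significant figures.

R ≈ 16.6 mm/hr; total ≈ 166 mm

Incoming column moisture flux per unit ridge length: F = V × PW = 13.8 × 51.2 = 706.56 mm·m/s.
Spread over the 81 km slope with efficiency ε = 0.53: R = ε·F/W = 0.53 × 706.56 / 81000 m = 4.623e-03 mm/s.
R = 4.623e-03 × 3600 = 16.6 mm/hr.
Over 10 h: total = 16.6 × 10 = 166 mm.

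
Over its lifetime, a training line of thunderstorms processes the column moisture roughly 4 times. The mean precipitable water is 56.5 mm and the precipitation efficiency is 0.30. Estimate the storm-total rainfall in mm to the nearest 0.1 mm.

Each cycle deposits ε × PW = 0.30 × 56.5 = 16.95 mm.
Over 4 cycles: 4 × 16.95 = 67.8 mm.

rainfall ≈ 67.8 mm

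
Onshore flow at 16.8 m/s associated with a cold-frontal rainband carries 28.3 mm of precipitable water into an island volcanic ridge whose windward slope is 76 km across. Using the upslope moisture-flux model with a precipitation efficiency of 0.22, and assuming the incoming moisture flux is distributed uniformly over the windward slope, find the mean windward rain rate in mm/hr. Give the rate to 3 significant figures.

R ≈ 4.95 mm/hr

Incoming column moisture flux per unit ridge length: F = V × PW = 16.8 × 28.3 = 475.44 mm·m/s.
Spread over the 76 km slope with efficiency ε = 0.22: R = ε·F/W = 0.22 × 475.44 / 76000 m = 1.376e-03 mm/s.
R = 1.376e-03 × 3600 = 4.95 mm/hr.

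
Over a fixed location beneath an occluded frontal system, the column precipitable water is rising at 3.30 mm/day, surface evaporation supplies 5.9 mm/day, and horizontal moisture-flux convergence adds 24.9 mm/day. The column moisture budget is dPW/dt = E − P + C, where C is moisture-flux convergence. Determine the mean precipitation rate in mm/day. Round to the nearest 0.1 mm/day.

dPW/dt = +3.30 mm/day.
P = E + C − dPW/dt = 5.9 + (24.9) − (+3.30) = 27.5 mm/day.

P ≈ 27.5 mm/day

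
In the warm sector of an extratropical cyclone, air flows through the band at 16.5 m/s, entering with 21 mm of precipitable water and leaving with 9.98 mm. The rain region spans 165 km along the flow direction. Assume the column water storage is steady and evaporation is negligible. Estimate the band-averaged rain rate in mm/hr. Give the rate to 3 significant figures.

Column moisture flux per unit crosswind length is F = V × PW.
Inflow: F_in = 16.5 × 21 = 346.5 mm·m/s
Outflow: F_out = 16.5 × 9.98 = 164.67 mm·m/s
Steady-state rate R = (F_in − F_out)/L = (346.5 − 164.67) / 165000 m = 1.102e-03 mm/s.
R = 1.102e-03 × 3600 = 3.97 mm/hr.

R ≈ 3.97 mm/hr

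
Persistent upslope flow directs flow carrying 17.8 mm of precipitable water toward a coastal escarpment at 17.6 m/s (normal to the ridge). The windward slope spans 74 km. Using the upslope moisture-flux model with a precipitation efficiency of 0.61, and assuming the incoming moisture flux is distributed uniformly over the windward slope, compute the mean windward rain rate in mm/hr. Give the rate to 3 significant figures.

R ≈ 9.30 mm/hr

Incoming column moisture flux per unit ridge length: F = V × PW = 17.6 × 17.8 = 313.28 mm·m/s.
Spread over the 74 km slope with efficiency ε = 0.61: R = ε·F/W = 0.61 × 313.28 / 74000 m = 2.582e-03 mm/s.
R = 2.582e-03 × 3600 = 9.30 mm/hr.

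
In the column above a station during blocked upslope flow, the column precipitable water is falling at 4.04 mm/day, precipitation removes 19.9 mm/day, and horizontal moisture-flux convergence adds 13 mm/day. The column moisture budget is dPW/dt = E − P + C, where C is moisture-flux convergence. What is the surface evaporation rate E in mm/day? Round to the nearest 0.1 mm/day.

E ≈ 2.9 mm/day

dPW/dt = -4.04 mm/day.
E = dPW/dt + P − C = (-4.04) + 19.9 − (13) = 2.9 mm/day.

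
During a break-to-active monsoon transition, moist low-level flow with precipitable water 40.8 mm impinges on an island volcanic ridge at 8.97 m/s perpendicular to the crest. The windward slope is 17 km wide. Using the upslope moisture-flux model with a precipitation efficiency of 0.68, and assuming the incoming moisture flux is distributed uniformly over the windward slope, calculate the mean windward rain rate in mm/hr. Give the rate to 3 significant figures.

Incoming column moisture flux per unit ridge length: F = V × PW = 8.97 × 40.8 = 365.976 mm·m/s.
Spread over the 17 km slope with efficiency ε = 0.68: R = ε·F/W = 0.68 × 365.976 / 17000 m = 1.464e-02 mm/s.
R = 1.464e-02 × 3600 = 52.7 mm/hr.

R ≈ 52.7 mm/hr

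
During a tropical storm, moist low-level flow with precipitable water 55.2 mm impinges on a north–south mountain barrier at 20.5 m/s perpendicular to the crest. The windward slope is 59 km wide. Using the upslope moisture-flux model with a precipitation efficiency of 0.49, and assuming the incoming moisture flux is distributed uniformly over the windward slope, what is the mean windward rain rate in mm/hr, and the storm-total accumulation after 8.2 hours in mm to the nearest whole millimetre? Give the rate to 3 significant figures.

Incoming column moisture flux per unit ridge length: F = V × PW = 20.5 × 55.2 = 1131.6 mm·m/s.
Spread over the 59 km slope with efficiency ε = 0.49: R = ε·F/W = 0.49 × 1131.6 / 59000 m = 9.398e-03 mm/s.
R = 9.398e-03 × 3600 = 33.8 mm/hr.
Over 8.2 h: total = 33.8 × 8.2 = 277.16 ≈ 277 mm.

R ≈ 33.8 mm/hr; total ≈ 277 mm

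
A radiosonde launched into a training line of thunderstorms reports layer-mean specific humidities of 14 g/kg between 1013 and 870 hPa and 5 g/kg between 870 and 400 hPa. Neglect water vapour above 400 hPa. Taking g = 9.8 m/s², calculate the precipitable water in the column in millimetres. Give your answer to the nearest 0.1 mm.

Precipitable water is the column-integrated vapour mass per unit area: PW = (1/g) Σ q̄ Δp, with q in kg/kg and Δp in Pa (1 kg/m² of water = 1 mm).
Layer 1013–870 hPa: Δp = 143 hPa = 14300 Pa, q̄ = 0.014 kg/kg → 0.014 × 14300 / 9.8 = 20.43 mm
Layer 870–400 hPa: Δp = 470 hPa = 47000 Pa, q̄ = 0.005 kg/kg → 0.005 × 47000 / 9.8 = 23.98 mm
PW = 20.43 + 23.98 = 44.41 ≈ 44.4 mm.

PW ≈ 44.4 mm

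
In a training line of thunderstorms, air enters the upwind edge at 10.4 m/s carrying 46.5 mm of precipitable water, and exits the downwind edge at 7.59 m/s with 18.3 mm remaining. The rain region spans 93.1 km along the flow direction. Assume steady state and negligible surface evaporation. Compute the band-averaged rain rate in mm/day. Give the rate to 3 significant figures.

Column moisture flux per unit crosswind length is F = V × PW.
Inflow: F_in = 10.4 × 46.5 = 483.6 mm·m/s
Outflow: F_out = 7.59 × 18.3 = 138.897 mm·m/s
Steady-state rate R = (F_in − F_out)/L = (483.6 − 138.897) / 93100 m = 3.703e-03 mm/s.
R = 3.703e-03 × 3600 × 24 = 320 mm/day.

R ≈ 320 mm/day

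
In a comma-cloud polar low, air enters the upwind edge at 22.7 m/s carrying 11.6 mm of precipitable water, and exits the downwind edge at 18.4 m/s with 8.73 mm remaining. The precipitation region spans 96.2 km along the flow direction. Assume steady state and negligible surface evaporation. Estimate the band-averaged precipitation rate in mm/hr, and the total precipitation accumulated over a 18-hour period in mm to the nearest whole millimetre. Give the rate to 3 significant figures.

Column moisture flux per unit crosswind length is F = V × PW.
Inflow: F_in = 22.7 × 11.6 = 263.32 mm·m/s
Outflow: F_out = 18.4 × 8.73 = 160.632 mm·m/s
Steady-state rate R = (F_in − F_out)/L = (263.32 − 160.632) / 96200 m = 1.067e-03 mm/s.
R = 1.067e-03 × 3600 = 3.84 mm/hr.
Over 18 h: total = 3.84 × 18 = 69.12 ≈ 69 mm.

R ≈ 3.84 mm/hr; total ≈ 69 mm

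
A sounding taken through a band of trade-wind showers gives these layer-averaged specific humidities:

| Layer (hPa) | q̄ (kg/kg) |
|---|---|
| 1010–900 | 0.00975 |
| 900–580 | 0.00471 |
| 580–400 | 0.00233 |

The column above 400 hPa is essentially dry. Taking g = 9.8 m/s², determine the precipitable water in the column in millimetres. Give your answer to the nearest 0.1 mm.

PW ≈ 30.6 mm

Precipitable water is the column-integrated vapour mass per unit area: PW = (1/g) Σ q̄ Δp, with q in kg/kg and Δp in Pa (1 kg/m² of water = 1 mm).
Layer 1010–900 hPa: Δp = 110 hPa = 11000 Pa, q̄ = 0.00975 kg/kg → 0.00975 × 11000 / 9.8 = 10.94 mm
Layer 900–580 hPa: Δp = 320 hPa = 32000 Pa, q̄ = 0.00471 kg/kg → 0.00471 × 32000 / 9.8 = 15.38 mm
Layer 580–400 hPa: Δp = 180 hPa = 18000 Pa, q̄ = 0.00233 kg/kg → 0.00233 × 18000 / 9.8 = 4.28 mm
PW = 10.94 + 15.38 + 4.28 = 30.60 ≈ 30.6 mm.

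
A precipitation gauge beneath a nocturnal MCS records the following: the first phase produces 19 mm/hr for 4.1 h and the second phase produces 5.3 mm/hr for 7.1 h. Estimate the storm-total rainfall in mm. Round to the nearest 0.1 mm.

Total = Σ Rᵢ Δtᵢ = 19 × 4.1 + 5.3 × 7.1
      = 77.9 + 37.63 = 115.5 mm.

total ≈ 115.5 mm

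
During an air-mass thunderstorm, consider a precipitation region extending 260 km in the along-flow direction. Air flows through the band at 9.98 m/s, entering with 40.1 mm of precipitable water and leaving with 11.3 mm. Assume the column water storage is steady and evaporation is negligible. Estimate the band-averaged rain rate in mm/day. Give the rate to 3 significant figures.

R ≈ 95.5 mm/day

Column moisture flux per unit crosswind length is F = V × PW.
Inflow: F_in = 9.98 × 40.1 = 400.198 mm·m/s
Outflow: F_out = 9.98 × 11.3 = 112.774 mm·m/s
Steady-state rate R = (F_in − F_out)/L = (400.198 − 112.774) / 260000 m = 1.105e-03 mm/s.
R = 1.105e-03 × 3600 × 24 = 95.5 mm/day.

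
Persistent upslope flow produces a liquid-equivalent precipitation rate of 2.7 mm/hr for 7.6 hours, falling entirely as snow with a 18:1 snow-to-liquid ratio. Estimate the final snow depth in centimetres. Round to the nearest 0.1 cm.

Liquid-equivalent depth = 2.7 × 7.6 = 20.52 mm.
Snow depth = 20.52 mm × 18 = 369.36 mm = 36.9 cm.

snow depth ≈ 36.9 cm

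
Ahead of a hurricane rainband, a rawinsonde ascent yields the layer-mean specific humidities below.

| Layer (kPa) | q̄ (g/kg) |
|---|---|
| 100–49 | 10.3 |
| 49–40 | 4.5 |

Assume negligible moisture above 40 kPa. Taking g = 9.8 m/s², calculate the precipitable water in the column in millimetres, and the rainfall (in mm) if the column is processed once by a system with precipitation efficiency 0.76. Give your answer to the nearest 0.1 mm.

PW ≈ 57.7 mm; rainfall ≈ 43.9 mm

Precipitable water is the column-integrated vapour mass per unit area: PW = (1/g) Σ q̄ Δp, with q in kg/kg and Δp in Pa (1 kg/m² of water = 1 mm).
Layer 100–49 kPa: Δp = 510 hPa = 51000 Pa, q̄ = 0.0103 kg/kg → 0.0103 × 51000 / 9.8 = 53.60 mm
Layer 49–40 kPa: Δp = 90 hPa = 9000 Pa, q̄ = 0.0045 kg/kg → 0.0045 × 9000 / 9.8 = 4.13 mm
PW = 53.60 + 4.13 = 57.73 ≈ 57.7 mm.
Rainfall = ε × PW = 0.76 × 57.7 = 43.9 mm.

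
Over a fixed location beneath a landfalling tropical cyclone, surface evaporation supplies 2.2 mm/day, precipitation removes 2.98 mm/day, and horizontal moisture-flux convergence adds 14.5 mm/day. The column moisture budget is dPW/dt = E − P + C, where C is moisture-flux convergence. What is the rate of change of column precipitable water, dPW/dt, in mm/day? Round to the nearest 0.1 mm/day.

dPW/dt ≈ 13.7 mm/day

dPW/dt = E − P + C = 2.2 − 2.98 + (14.5) = 13.7 mm/day.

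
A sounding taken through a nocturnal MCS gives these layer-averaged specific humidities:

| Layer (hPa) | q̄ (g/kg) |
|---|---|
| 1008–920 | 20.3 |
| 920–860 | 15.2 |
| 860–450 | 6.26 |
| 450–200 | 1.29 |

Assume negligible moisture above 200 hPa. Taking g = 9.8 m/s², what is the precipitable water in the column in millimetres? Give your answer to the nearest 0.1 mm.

PW ≈ 57.0 mm

Precipitable water is the column-integrated vapour mass per unit area: PW = (1/g) Σ q̄ Δp, with q in kg/kg and Δp in Pa (1 kg/m² of water = 1 mm).
Layer 1008–920 hPa: Δp = 88 hPa = 8800 Pa, q̄ = 0.0203 kg/kg → 0.0203 × 8800 / 9.8 = 18.23 mm
Layer 920–860 hPa: Δp = 60 hPa = 6000 Pa, q̄ = 0.0152 kg/kg → 0.0152 × 6000 / 9.8 = 9.31 mm
Layer 860–450 hPa: Δp = 410 hPa = 41000 Pa, q̄ = 0.00626 kg/kg → 0.00626 × 41000 / 9.8 = 26.19 mm
Layer 450–200 hPa: Δp = 250 hPa = 25000 Pa, q̄ = 0.00129 kg/kg → 0.00129 × 25000 / 9.8 = 3.29 mm
PW = 18.23 + 9.31 + 26.19 + 3.29 = 57.02 ≈ 57.0 mm.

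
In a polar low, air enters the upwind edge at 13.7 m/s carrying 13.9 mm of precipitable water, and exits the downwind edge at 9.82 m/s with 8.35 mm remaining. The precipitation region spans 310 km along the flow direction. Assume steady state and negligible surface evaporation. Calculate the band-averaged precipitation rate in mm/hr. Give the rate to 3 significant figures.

Column moisture flux per unit crosswind length is F = V × PW.
Inflow: F_in = 13.7 × 13.9 = 190.43 mm·m/s
Outflow: F_out = 9.82 × 8.35 = 81.997 mm·m/s
Steady-state rate R = (F_in − F_out)/L = (190.43 − 81.997) / 310000 m = 3.498e-04 mm/s.
R = 3.498e-04 × 3600 = 1.26 mm/hr.

R ≈ 1.26 mm/hr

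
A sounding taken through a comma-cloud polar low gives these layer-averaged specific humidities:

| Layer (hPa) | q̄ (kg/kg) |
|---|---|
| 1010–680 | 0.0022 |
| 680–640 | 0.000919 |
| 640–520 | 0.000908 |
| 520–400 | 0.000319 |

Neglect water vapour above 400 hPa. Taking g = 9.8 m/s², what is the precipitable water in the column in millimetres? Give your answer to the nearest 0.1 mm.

PW ≈ 9.3 mm

Precipitable water is the column-integrated vapour mass per unit area: PW = (1/g) Σ q̄ Δp, with q in kg/kg and Δp in Pa (1 kg/m² of water = 1 mm).
Layer 1010–680 hPa: Δp = 330 hPa = 33000 Pa, q̄ = 0.0022 kg/kg → 0.0022 × 33000 / 9.8 = 7.41 mm
Layer 680–640 hPa: Δp = 40 hPa = 4000 Pa, q̄ = 0.000919 kg/kg → 0.000919 × 4000 / 9.8 = 0.38 mm
Layer 640–520 hPa: Δp = 120 hPa = 12000 Pa, q̄ = 0.000908 kg/kg → 0.000908 × 12000 / 9.8 = 1.11 mm
Layer 520–400 hPa: Δp = 120 hPa = 12000 Pa, q̄ = 0.000319 kg/kg → 0.000319 × 12000 / 9.8 = 0.39 mm
PW = 7.41 + 0.38 + 1.11 + 0.39 = 9.29 ≈ 9.3 mm.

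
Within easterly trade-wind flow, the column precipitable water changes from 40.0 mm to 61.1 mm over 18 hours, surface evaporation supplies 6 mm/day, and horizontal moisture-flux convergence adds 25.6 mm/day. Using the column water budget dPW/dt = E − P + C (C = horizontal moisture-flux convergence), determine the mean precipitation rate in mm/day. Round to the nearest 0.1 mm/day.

P ≈ 3.5 mm/day

dPW/dt = (61.1 − 40.0) mm / (18/24 day) = +28.133 mm/day.
P = E + C − dPW/dt = 6 + (25.6) − (+28.133) = 3.5 mm/day.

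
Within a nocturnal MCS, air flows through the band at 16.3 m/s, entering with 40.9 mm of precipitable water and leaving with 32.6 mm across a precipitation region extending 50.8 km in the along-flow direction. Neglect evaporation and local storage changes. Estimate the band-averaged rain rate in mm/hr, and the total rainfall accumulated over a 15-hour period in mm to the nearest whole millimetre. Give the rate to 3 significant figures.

Column moisture flux per unit crosswind length is F = V × PW.
Inflow: F_in = 16.3 × 40.9 = 666.67 mm·m/s
Outflow: F_out = 16.3 × 32.6 = 531.38 mm·m/s
Steady-state rate R = (F_in − F_out)/L = (666.67 − 531.38) / 50800 m = 2.663e-03 mm/s.
R = 2.663e-03 × 3600 = 9.59 mm/hr.
Over 15 h: total = 9.59 × 15 = 143.85 ≈ 144 mm.

R ≈ 9.59 mm/hr; total ≈ 144 mm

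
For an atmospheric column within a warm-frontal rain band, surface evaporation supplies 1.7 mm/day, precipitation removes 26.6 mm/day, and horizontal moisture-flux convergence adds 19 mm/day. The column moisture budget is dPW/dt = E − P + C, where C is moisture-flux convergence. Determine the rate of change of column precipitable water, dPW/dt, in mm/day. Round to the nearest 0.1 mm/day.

dPW/dt ≈ -5.9 mm/day

dPW/dt = E − P + C = 1.7 − 26.6 + (19) = -5.9 mm/day.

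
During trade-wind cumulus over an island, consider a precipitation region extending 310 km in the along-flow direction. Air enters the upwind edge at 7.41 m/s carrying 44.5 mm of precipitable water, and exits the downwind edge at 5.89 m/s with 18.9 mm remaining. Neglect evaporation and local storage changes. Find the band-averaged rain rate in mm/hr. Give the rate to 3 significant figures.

Column moisture flux per unit crosswind length is F = V × PW.
Inflow: F_in = 7.41 × 44.5 = 329.745 mm·m/s
Outflow: F_out = 5.89 × 18.9 = 111.321 mm·m/s
Steady-state rate R = (F_in − F_out)/L = (329.745 − 111.321) / 310000 m = 7.046e-04 mm/s.
R = 7.046e-04 × 3600 = 2.54 mm/hr.

R ≈ 2.54 mm/hr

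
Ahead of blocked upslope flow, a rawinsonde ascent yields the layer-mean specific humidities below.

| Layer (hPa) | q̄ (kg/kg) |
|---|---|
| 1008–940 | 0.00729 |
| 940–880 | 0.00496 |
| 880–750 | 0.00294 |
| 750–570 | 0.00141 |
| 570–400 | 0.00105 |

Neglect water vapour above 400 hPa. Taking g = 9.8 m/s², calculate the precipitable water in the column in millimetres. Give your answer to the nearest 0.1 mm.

PW ≈ 16.4 mm

Precipitable water is the column-integrated vapour mass per unit area: PW = (1/g) Σ q̄ Δp, with q in kg/kg and Δp in Pa (1 kg/m² of water = 1 mm).
Layer 1008–940 hPa: Δp = 68 hPa = 6800 Pa, q̄ = 0.00729 kg/kg → 0.00729 × 6800 / 9.8 = 5.06 mm
Layer 940–880 hPa: Δp = 60 hPa = 6000 Pa, q̄ = 0.00496 kg/kg → 0.00496 × 6000 / 9.8 = 3.04 mm
Layer 880–750 hPa: Δp = 130 hPa = 13000 Pa, q̄ = 0.00294 kg/kg → 0.00294 × 13000 / 9.8 = 3.90 mm
Layer 750–570 hPa: Δp = 180 hPa = 18000 Pa, q̄ = 0.00141 kg/kg → 0.00141 × 18000 / 9.8 = 2.59 mm
Layer 570–400 hPa: Δp = 170 hPa = 17000 Pa, q̄ = 0.00105 kg/kg → 0.00105 × 17000 / 9.8 = 1.82 mm
PW = 5.06 + 3.04 + 3.90 + 2.59 + 1.82 = 16.41 ≈ 16.4 mm.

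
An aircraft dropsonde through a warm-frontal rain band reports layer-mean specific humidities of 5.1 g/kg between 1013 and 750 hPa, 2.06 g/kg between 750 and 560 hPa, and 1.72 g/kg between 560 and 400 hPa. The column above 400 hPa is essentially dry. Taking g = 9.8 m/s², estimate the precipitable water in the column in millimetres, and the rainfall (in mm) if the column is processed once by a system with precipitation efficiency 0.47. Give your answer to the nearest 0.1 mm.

Precipitable water is the column-integrated vapour mass per unit area: PW = (1/g) Σ q̄ Δp, with q in kg/kg and Δp in Pa (1 kg/m² of water = 1 mm).
Layer 1013–750 hPa: Δp = 263 hPa = 26300 Pa, q̄ = 0.0051 kg/kg → 0.0051 × 26300 / 9.8 = 13.69 mm
Layer 750–560 hPa: Δp = 190 hPa = 19000 Pa, q̄ = 0.00206 kg/kg → 0.00206 × 19000 / 9.8 = 3.99 mm
Layer 560–400 hPa: Δp = 160 hPa = 16000 Pa, q̄ = 0.00172 kg/kg → 0.00172 × 16000 / 9.8 = 2.81 mm
PW = 13.69 + 3.99 + 2.81 = 20.49 ≈ 20.5 mm.
Rainfall = ε × PW = 0.47 × 20.5 = 9.6 mm.

PW ≈ 20.5 mm; rainfall ≈ 9.6 mm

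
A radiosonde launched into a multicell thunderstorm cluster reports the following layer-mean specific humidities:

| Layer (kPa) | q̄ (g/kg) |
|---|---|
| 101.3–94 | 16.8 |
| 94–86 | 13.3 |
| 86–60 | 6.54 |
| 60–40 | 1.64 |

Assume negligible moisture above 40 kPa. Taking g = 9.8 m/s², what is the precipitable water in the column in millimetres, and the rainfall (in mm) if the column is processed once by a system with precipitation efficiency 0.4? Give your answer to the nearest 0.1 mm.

PW ≈ 44.1 mm; rainfall ≈ 17.6 mm

Precipitable water is the column-integrated vapour mass per unit area: PW = (1/g) Σ q̄ Δp, with q in kg/kg and Δp in Pa (1 kg/m² of water = 1 mm).
Layer 101.3–94 kPa: Δp = 73 hPa = 7300 Pa, q̄ = 0.0168 kg/kg → 0.0168 × 7300 / 9.8 = 12.51 mm
Layer 94–86 kPa: Δp = 80 hPa = 8000 Pa, q̄ = 0.0133 kg/kg → 0.0133 × 8000 / 9.8 = 10.86 mm
Layer 86–60 kPa: Δp = 260 hPa = 26000 Pa, q̄ = 0.00654 kg/kg → 0.00654 × 26000 / 9.8 = 17.35 mm
Layer 60–40 kPa: Δp = 200 hPa = 20000 Pa, q̄ = 0.00164 kg/kg → 0.00164 × 20000 / 9.8 = 3.35 mm
PW = 12.51 + 10.86 + 17.35 + 3.35 = 44.07 ≈ 44.1 mm.
Rainfall = ε × PW = 0.4 × 44.1 = 17.6 mm.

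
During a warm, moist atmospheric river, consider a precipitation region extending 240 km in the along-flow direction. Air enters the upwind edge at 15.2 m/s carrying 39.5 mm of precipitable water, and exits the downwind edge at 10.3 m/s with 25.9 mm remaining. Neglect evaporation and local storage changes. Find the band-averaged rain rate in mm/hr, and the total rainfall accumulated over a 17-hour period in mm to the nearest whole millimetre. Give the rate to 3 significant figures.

R ≈ 5.00 mm/hr; total ≈ 85 mm

Column moisture flux per unit crosswind length is F = V × PW.
Inflow: F_in = 15.2 × 39.5 = 600.4 mm·m/s
Outflow: F_out = 10.3 × 25.9 = 266.77 mm·m/s
Steady-state rate R = (F_in − F_out)/L = (600.4 − 266.77) / 240000 m = 1.390e-03 mm/s.
R = 1.390e-03 × 3600 = 5.00 mm/hr.
Over 17 h: total = 5.00 × 17 = 85 mm.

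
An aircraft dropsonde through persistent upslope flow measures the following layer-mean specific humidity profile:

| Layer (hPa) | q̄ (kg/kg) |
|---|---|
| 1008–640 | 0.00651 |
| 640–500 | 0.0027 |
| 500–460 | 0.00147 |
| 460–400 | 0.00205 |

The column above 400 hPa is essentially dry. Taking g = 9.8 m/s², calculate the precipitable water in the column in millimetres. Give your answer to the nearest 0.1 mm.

Precipitable water is the column-integrated vapour mass per unit area: PW = (1/g) Σ q̄ Δp, with q in kg/kg and Δp in Pa (1 kg/m² of water = 1 mm).
Layer 1008–640 hPa: Δp = 368 hPa = 36800 Pa, q̄ = 0.00651 kg/kg → 0.00651 × 36800 / 9.8 = 24.45 mm
Layer 640–500 hPa: Δp = 140 hPa = 14000 Pa, q̄ = 0.0027 kg/kg → 0.0027 × 14000 / 9.8 = 3.86 mm
Layer 500–460 hPa: Δp = 40 hPa = 4000 Pa, q̄ = 0.00147 kg/kg → 0.00147 × 4000 / 9.8 = 0.60 mm
Layer 460–400 hPa: Δp = 60 hPa = 6000 Pa, q̄ = 0.00205 kg/kg → 0.00205 × 6000 / 9.8 = 1.26 mm
PW = 24.45 + 3.86 + 0.60 + 1.26 = 30.17 ≈ 30.2 mm.

PW ≈ 30.2 mm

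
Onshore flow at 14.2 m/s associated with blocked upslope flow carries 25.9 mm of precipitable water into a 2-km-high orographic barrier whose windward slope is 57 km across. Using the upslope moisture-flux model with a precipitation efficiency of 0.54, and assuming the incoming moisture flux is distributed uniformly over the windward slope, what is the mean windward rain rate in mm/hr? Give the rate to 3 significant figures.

Incoming column moisture flux per unit ridge length: F = V × PW = 14.2 × 25.9 = 367.78 mm·m/s.
Spread over the 57 km slope with efficiency ε = 0.54: R = ε·F/W = 0.54 × 367.78 / 57000 m = 3.484e-03 mm/s.
R = 3.484e-03 × 3600 = 12.5 mm/hr.

R ≈ 12.5 mm/hr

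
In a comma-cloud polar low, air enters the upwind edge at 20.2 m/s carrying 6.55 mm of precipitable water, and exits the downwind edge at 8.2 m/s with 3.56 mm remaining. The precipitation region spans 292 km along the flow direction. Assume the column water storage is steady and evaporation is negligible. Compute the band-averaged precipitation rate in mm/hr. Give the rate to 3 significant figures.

R ≈ 1.27 mm/hr

Column moisture flux per unit crosswind length is F = V × PW.
Inflow: F_in = 20.2 × 6.55 = 132.31 mm·m/s
Outflow: F_out = 8.2 × 3.56 = 29.192 mm·m/s
Steady-state rate R = (F_in − F_out)/L = (132.31 − 29.192) / 292000 m = 3.531e-04 mm/s.
R = 3.531e-04 × 3600 = 1.27 mm/hr.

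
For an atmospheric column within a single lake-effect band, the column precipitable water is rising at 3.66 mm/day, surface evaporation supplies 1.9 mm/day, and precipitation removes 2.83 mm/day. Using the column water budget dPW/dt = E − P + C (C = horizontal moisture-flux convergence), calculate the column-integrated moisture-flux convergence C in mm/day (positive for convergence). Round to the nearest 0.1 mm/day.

dPW/dt = +3.66 mm/day.
C = dPW/dt − E + P = (+3.66) − 1.9 + 2.83 = 4.6 mm/day.

C ≈ 4.6 mm/day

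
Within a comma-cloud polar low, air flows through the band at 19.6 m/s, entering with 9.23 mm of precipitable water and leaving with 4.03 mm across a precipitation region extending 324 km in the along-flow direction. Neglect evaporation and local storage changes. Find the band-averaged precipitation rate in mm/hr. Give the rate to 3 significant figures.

R ≈ 1.13 mm/hr

Column moisture flux per unit crosswind length is F = V × PW.
Inflow: F_in = 19.6 × 9.23 = 180.908 mm·m/s
Outflow: F_out = 19.6 × 4.03 = 78.988 mm·m/s
Steady-state rate R = (F_in − F_out)/L = (180.908 − 78.988) / 324000 m = 3.146e-04 mm/s.
R = 3.146e-04 × 3600 = 1.13 mm/hr.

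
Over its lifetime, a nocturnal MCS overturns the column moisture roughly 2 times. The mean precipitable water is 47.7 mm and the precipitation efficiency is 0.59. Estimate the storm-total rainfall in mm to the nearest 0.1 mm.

Each cycle deposits ε × PW = 0.59 × 47.7 = 28.143 mm.
Over 2 cycles: 2 × 28.143 = 56.3 mm.

rainfall ≈ 56.3 mm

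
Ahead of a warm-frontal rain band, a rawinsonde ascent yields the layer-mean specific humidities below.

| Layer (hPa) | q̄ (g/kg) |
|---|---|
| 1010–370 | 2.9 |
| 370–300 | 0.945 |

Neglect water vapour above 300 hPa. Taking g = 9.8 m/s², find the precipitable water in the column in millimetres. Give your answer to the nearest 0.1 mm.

Precipitable water is the column-integrated vapour mass per unit area: PW = (1/g) Σ q̄ Δp, with q in kg/kg and Δp in Pa (1 kg/m² of water = 1 mm).
Layer 1010–370 hPa: Δp = 640 hPa = 64000 Pa, q̄ = 0.0029 kg/kg → 0.0029 × 64000 / 9.8 = 18.94 mm
Layer 370–300 hPa: Δp = 70 hPa = 7000 Pa, q̄ = 0.000945 kg/kg → 0.000945 × 7000 / 9.8 = 0.67 mm
PW = 18.94 + 0.67 = 19.61 ≈ 19.6 mm.

PW ≈ 19.6 mm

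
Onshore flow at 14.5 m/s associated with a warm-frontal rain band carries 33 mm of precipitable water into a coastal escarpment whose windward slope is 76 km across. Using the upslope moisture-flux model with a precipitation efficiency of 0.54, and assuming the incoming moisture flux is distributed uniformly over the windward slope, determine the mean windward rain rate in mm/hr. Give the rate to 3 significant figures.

Incoming column moisture flux per unit ridge length: F = V × PW = 14.5 × 33 = 478.5 mm·m/s.
Spread over the 76 km slope with efficiency ε = 0.54: R = ε·F/W = 0.54 × 478.5 / 76000 m = 3.400e-03 mm/s.
R = 3.400e-03 × 3600 = 12.2 mm/hr.

R ≈ 12.2 mm/hr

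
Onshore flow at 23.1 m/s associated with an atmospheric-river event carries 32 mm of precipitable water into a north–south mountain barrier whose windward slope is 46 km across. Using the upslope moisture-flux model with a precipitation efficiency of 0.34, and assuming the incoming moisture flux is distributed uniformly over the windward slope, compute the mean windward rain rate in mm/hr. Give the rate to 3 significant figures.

Incoming column moisture flux per unit ridge length: F = V × PW = 23.1 × 32 = 739.2 mm·m/s.
Spread over the 46 km slope with efficiency ε = 0.34: R = ε·F/W = 0.34 × 739.2 / 46000 m = 5.464e-03 mm/s.
R = 5.464e-03 × 3600 = 19.7 mm/hr.

R ≈ 19.7 mm/hr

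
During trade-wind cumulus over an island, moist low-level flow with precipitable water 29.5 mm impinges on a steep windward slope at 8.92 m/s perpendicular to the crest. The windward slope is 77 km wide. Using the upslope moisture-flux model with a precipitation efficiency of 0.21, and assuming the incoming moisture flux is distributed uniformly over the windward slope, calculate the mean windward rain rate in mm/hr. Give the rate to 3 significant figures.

R ≈ 2.58 mm/hr

Incoming column moisture flux per unit ridge length: F = V × PW = 8.92 × 29.5 = 263.14 mm·m/s.
Spread over the 77 km slope with efficiency ε = 0.21: R = ε·F/W = 0.21 × 263.14 / 77000 m = 7.177e-04 mm/s.
R = 7.177e-04 × 3600 = 2.58 mm/hr.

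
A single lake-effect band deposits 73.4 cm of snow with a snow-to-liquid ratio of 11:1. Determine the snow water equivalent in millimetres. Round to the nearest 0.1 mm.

SWE = snow depth / ratio = 73.4 cm / 11 = 6.673 cm = 66.7 mm.

SWE ≈ 66.7 mm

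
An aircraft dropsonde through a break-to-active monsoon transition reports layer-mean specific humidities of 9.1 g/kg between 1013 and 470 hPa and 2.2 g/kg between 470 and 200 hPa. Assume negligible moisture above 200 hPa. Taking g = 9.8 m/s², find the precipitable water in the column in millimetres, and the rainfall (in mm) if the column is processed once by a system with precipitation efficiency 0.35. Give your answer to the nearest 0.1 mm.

Precipitable water is the column-integrated vapour mass per unit area: PW = (1/g) Σ q̄ Δp, with q in kg/kg and Δp in Pa (1 kg/m² of water = 1 mm).
Layer 1013–470 hPa: Δp = 543 hPa = 54300 Pa, q̄ = 0.0091 kg/kg → 0.0091 × 54300 / 9.8 = 50.42 mm
Layer 470–200 hPa: Δp = 270 hPa = 27000 Pa, q̄ = 0.0022 kg/kg → 0.0022 × 27000 / 9.8 = 6.06 mm
PW = 50.42 + 6.06 = 56.48 ≈ 56.5 mm.
Rainfall = ε × PW = 0.35 × 56.5 = 19.8 mm.

PW ≈ 56.5 mm; rainfall ≈ 19.8 mm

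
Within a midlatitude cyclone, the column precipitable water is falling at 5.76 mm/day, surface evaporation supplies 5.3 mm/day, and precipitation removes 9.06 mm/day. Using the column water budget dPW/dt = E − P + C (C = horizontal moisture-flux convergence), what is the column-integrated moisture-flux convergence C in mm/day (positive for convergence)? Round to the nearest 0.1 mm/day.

C ≈ -2.0 mm/day

dPW/dt = -5.76 mm/day.
C = dPW/dt − E + P = (-5.76) − 5.3 + 9.06 = -2.0 mm/day.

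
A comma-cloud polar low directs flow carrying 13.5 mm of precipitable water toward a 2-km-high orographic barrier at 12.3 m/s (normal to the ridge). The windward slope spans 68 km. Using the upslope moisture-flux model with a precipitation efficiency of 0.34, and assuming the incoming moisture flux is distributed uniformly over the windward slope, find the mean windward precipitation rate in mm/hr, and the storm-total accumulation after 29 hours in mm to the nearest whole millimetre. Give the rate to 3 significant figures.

R ≈ 2.99 mm/hr; total ≈ 87 mm

Incoming column moisture flux per unit ridge length: F = V × PW = 12.3 × 13.5 = 166.05 mm·m/s.
Spread over the 68 km slope with efficiency ε = 0.34: R = ε·F/W = 0.34 × 166.05 / 68000 m = 8.303e-04 mm/s.
R = 8.303e-04 × 3600 = 2.99 mm/hr.
Over 29 h: total = 2.99 × 29 = 86.71 ≈ 87 mm.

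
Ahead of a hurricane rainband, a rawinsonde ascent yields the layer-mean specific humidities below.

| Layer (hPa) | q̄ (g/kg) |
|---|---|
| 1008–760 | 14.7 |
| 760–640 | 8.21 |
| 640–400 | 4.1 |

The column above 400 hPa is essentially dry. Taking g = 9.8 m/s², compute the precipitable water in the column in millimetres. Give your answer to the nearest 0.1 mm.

PW ≈ 57.3 mm

Precipitable water is the column-integrated vapour mass per unit area: PW = (1/g) Σ q̄ Δp, with q in kg/kg and Δp in Pa (1 kg/m² of water = 1 mm).
Layer 1008–760 hPa: Δp = 248 hPa = 24800 Pa, q̄ = 0.0147 kg/kg → 0.0147 × 24800 / 9.8 = 37.20 mm
Layer 760–640 hPa: Δp = 120 hPa = 12000 Pa, q̄ = 0.00821 kg/kg → 0.00821 × 12000 / 9.8 = 10.05 mm
Layer 640–400 hPa: Δp = 240 hPa = 24000 Pa, q̄ = 0.0041 kg/kg → 0.0041 × 24000 / 9.8 = 10.04 mm
PW = 37.20 + 10.05 + 10.04 = 57.29 ≈ 57.3 mm.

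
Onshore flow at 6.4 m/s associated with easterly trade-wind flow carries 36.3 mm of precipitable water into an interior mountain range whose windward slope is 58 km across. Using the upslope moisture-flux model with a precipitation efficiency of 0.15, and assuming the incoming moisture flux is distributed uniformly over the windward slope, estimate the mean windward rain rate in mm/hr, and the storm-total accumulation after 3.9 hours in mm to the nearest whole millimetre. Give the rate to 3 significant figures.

R ≈ 2.16 mm/hr; total ≈ 8 mm

Incoming column moisture flux per unit ridge length: F = V × PW = 6.4 × 36.3 = 232.32 mm·m/s.
Spread over the 58 km slope with efficiency ε = 0.15: R = ε·F/W = 0.15 × 232.32 / 58000 m = 6.008e-04 mm/s.
R = 6.008e-04 × 3600 = 2.16 mm/hr.
Over 3.9 h: total = 2.16 × 3.9 = 8.424 ≈ 8 mm.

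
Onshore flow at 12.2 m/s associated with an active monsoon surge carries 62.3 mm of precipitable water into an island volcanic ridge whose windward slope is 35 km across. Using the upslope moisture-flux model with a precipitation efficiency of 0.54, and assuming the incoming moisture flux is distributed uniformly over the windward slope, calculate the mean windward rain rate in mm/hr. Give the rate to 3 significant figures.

R ≈ 42.2 mm/hr

Incoming column moisture flux per unit ridge length: F = V × PW = 12.2 × 62.3 = 760.06 mm·m/s.
Spread over the 35 km slope with efficiency ε = 0.54: R = ε·F/W = 0.54 × 760.06 / 35000 m = 1.173e-02 mm/s.
R = 1.173e-02 × 3600 = 42.2 mm/hr.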